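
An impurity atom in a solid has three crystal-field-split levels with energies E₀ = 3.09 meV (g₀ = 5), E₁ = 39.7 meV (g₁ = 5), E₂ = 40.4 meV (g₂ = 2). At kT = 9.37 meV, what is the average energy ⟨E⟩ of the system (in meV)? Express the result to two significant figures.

Eᵢ/kT = 0.3298, 4.237, 4.312.
Z = Σ gᵢe^(−Eᵢ/kT) = 5·e^(−0.3298) + 5·e^(−4.237) + 2·e^(−4.312) = 3.595 + 0.07225 + 0.02681 = 3.694.
⟨E⟩ = Σ Eᵢ gᵢe^(−Eᵢ/kT) / Z = (3.09·3.595 + 39.7·0.07225 + 40.4·0.02681) / 3.694 = 4.1 meV.

4.1 meV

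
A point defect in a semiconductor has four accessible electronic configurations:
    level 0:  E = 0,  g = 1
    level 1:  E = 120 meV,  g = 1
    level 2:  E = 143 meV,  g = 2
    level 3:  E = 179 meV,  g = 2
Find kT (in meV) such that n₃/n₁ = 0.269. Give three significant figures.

n₃/n₁ = (g₃/g₁) exp[−(E₃−E₁)/kT] = 0.269.
⇒ (E₃−E₁)/kT = ln((2/1)/0.269) = ln(7.4349) = 2.0062.
kT = 59 meV / 2.0062 = 29.4 meV.

29.4 meV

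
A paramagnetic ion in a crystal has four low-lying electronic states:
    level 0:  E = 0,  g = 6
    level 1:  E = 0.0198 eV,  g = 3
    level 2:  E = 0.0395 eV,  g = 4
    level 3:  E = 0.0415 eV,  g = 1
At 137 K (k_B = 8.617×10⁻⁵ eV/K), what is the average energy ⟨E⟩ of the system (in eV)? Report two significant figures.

0.0027 eV

k_BT = 8.617×10⁻⁵ × 137 K = 0.01181 eV.
Eᵢ/kT = 0, 1.677, 3.345, 3.514.
Z = Σ gᵢe^(−Eᵢ/kT) = 6·e^(−0) + 3·e^(−1.677) + 4·e^(−3.345) + 1·e^(−3.514) = 6.000 + 0.5608 + 0.1410 + 0.02978 = 6.732.
⟨E⟩ = Σ Eᵢ gᵢe^(−Eᵢ/kT) / Z = (0·6.000 + 0.0198·0.5608 + 0.0395·0.1410 + 0.0415·0.02978) / 6.732 = 0.0027 eV.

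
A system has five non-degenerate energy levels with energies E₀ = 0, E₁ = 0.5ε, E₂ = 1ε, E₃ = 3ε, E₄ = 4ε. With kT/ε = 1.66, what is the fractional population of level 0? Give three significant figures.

Eᵢ/kT = 0, 0.30120, 0.60241, 1.8072, 2.4096.
Z = Σ e^(−Eᵢ/kT) = e^(−0) + e^(−0.30120) + e^(−0.60241) + e^(−1.8072) + e^(−2.4096) = 1.0000 + 0.73993 + 0.54749 + 0.16411 + 0.089851 = 2.5414.
P₀ = e^(−E₀/kT) / Z = 1.0000/2.5414 = 0.393.

0.393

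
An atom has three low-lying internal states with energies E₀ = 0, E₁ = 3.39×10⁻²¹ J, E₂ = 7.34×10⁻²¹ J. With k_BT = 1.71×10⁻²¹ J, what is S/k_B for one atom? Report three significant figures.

0.429

Eᵢ/kT = 0, 1.9825, 4.2924.
Z = Σ e^(−Eᵢ/kT) = e^(−0) + e^(−1.9825) + e^(−4.2924) = 1.0000 + 0.13772 + 0.013672 = 1.1514.
⟨E⟩ = Σ EᵢPᵢ = 0.49264 ×10⁻²¹ J.
S/k_B = ln Z + ⟨E⟩/kT = ln(1.1514) + 0.49264/1.71 = 0.14098 + 0.28809 = 0.429.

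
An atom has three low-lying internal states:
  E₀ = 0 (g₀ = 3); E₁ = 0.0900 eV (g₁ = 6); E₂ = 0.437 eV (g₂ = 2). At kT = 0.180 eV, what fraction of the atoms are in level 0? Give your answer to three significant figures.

Eᵢ/kT = 0, 0.50000, 2.4278.
Z = Σ gᵢe^(−Eᵢ/kT) = 3·e^(−0) + 6·e^(−0.50000) + 2·e^(−2.4278) = 3.0000 + 3.6392 + 0.17646 = 6.8157.
P₀ = g₀ e^(−E₀/kT) / Z = 3.0000/6.8157 = 0.440.

0.440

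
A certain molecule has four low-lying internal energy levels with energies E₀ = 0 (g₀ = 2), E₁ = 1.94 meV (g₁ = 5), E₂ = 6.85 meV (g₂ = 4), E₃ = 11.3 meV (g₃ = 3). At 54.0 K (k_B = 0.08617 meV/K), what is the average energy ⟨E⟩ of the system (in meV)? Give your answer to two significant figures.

2.4 meV

k_BT = 0.08617 × 54.0 K = 4.653 meV.
Eᵢ/kT = 0, 0.4169, 1.472, 2.429.
Z = Σ gᵢe^(−Eᵢ/kT) = 2·e^(−0) + 5·e^(−0.4169) + 4·e^(−1.472) + 3·e^(−2.429) = 2.000 + 3.295 + 0.9179 + 0.2644 = 6.477.
⟨E⟩ = Σ Eᵢ gᵢe^(−Eᵢ/kT) / Z = (0·2.000 + 1.94·3.295 + 6.85·0.9179 + 11.3·0.2644) / 6.477 = 2.4 meV.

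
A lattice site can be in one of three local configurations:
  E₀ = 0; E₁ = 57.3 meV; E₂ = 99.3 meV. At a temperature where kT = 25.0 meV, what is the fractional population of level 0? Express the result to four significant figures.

Eᵢ/kT = 0, 2.29200, 3.97200.
Z = Σ e^(−Eᵢ/kT) = e^(−0) + e^(−2.29200) + e^(−3.97200) = 1.00000 + 0.101064 + 0.0188357 = 1.11990.
P₀ = e^(−E₀/kT) / Z = 1.00000/1.11990 = 0.8929.

0.8929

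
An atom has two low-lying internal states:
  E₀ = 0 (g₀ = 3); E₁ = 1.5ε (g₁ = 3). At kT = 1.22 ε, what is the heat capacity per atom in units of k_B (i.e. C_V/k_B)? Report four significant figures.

Eᵢ/kT = 0, 1.22951.
Z = Σ gᵢe^(−Eᵢ/kT) = 3·e^(−0) + 3·e^(−1.22951) = 3.00000 + 0.877308 = 3.87731.
⟨E⟩ = 0.339401 ε, ⟨E²⟩ = 0.509101 ε².
C_V/k_B = (⟨E²⟩ − ⟨E⟩²)/(kT)² = (0.509101 − 0.115193)/1.48840 = 0.2647.

0.2647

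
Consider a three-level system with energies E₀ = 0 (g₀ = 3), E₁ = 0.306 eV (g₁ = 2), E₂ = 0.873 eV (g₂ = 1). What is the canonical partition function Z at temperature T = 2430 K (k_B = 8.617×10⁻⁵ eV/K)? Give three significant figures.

k_BT = 8.617×10⁻⁵ × 2430 K = 0.20939 eV.
Eᵢ/kT = 0, 1.4614, 4.1693.
Z = Σ gᵢe^(−Eᵢ/kT) = 3·e^(−0) + 2·e^(−1.4614) + 1·e^(−4.1693) = 3.0000 + 0.46382 + 0.015463 = 3.4793.

Z = 3.48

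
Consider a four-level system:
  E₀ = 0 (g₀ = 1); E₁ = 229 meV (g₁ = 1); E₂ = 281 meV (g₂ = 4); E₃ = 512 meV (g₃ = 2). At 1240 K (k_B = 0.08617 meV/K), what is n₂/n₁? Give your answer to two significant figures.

2.5

k_BT = 0.08617 × 1240 K = 106.9 meV.
n₂/n₁ = (g₂/g₁) exp[−(E₂−E₁)/kT] = (4/1) × exp(−(52 meV)/(106.9 meV)) = (4/1) × exp(-0.4864) = 2.5.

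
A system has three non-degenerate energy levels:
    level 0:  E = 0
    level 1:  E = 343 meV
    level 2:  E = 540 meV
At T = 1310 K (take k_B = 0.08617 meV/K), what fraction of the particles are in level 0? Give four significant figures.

k_BT = 0.08617 × 1310 K = 112.883 meV.
Eᵢ/kT = 0, 3.03854, 4.78371.
Z = Σ e^(−Eᵢ/kT) = e^(−0) + e^(−3.03854) + e^(−4.78371) = 1.00000 + 0.0479048 + 0.00836491 = 1.05627.
P₀ = e^(−E₀/kT) / Z = 1.00000/1.05627 = 0.9467.

0.9467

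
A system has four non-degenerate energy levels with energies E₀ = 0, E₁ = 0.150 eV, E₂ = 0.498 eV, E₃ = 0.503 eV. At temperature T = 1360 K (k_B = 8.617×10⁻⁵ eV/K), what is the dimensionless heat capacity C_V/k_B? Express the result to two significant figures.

0.61

k_BT = 8.617×10⁻⁵ × 1360 K = 0.1172 eV.
Eᵢ/kT = 0, 1.280, 4.249, 4.292.
Z = Σ e^(−Eᵢ/kT) = e^(−0) + e^(−1.280) + e^(−4.249) + e^(−4.292) = 1.000 + 0.2780 + 0.01428 + 0.01368 = 1.306.
⟨E⟩ = 0.04264 eV, ⟨E²⟩ = 0.01015 eV².
C_V/k_B = (⟨E²⟩ − ⟨E⟩²)/(kT)² = (0.01015 − 0.001818)/0.01374 = 0.61.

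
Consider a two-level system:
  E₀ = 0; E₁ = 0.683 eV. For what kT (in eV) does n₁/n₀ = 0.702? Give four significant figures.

1.930 eV

n₁/n₀ = exp[−(E₁−E₀)/kT] = 0.702.
⇒ (E₁−E₀)/kT = ln(1/0.702) = ln(1.42450) = 0.353821.
kT = 0.683 eV / 0.353821 = 1.930 eV.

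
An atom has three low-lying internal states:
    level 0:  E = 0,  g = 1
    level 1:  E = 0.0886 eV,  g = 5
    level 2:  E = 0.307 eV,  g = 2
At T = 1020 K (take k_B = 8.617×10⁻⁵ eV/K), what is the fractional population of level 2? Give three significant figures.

k_BT = 8.617×10⁻⁵ × 1020 K = 0.087893 eV.
Eᵢ/kT = 0, 1.0080, 3.4929.
Z = Σ gᵢe^(−Eᵢ/kT) = 1·e^(−0) + 5·e^(−1.0080) + 2·e^(−3.4929) = 1.0000 + 1.8247 + 0.060825 = 2.8855.
P₂ = g₂ e^(−E₂/kT) / Z = 0.060825/2.8855 = 0.0211.

0.0211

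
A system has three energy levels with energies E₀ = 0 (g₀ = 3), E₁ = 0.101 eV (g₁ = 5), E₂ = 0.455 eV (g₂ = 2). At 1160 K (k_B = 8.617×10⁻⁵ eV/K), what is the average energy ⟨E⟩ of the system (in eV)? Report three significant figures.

k_BT = 8.617×10⁻⁵ × 1160 K = 0.099957 eV.
Eᵢ/kT = 0, 1.0104, 4.5520.
Z = Σ gᵢe^(−Eᵢ/kT) = 3·e^(−0) + 5·e^(−1.0104) + 2·e^(−4.5520) = 3.0000 + 1.8204 + 0.021092 = 4.8415.
⟨E⟩ = Σ Eᵢ gᵢe^(−Eᵢ/kT) / Z = (0·3.0000 + 0.101·1.8204 + 0.455·0.021092) / 4.8415 = 0.0400 eV.

0.0400 eV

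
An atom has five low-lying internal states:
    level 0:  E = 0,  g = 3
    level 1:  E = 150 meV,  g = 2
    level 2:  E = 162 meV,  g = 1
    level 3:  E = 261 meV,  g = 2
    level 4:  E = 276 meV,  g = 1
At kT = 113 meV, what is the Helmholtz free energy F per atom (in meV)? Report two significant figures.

-160 meV

Eᵢ/kT = 0, 1.327, 1.434, 2.310, 2.442.
Z = Σ gᵢe^(−Eᵢ/kT) = 3·e^(−0) + 2·e^(−1.327) + 1·e^(−1.434) + 2·e^(−2.310) + 1·e^(−2.442) = 3.000 + 0.5305 + 0.2384 + 0.1985 + 0.08699 = 4.054.
F = −kT ln Z = −113 × ln(4.054) = −113 × 1.400 = -160 meV.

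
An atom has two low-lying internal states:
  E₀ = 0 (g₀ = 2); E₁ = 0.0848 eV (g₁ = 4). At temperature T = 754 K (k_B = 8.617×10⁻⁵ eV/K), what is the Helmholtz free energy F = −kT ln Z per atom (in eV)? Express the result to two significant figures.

k_BT = 8.617×10⁻⁵ × 754 K = 0.06497 eV.
Eᵢ/kT = 0, 1.305.
Z = Σ gᵢe^(−Eᵢ/kT) = 2·e^(−0) + 4·e^(−1.305) = 2.000 + 1.085 = 3.085.
F = −kT ln Z = −0.06497 × ln(3.085) = −0.06497 × 1.127 = -0.073 eV.

-0.073 eV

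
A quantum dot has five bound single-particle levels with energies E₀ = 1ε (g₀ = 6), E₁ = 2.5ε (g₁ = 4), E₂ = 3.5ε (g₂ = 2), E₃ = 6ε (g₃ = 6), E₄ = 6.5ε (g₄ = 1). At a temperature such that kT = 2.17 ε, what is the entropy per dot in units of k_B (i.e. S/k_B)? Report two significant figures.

2.6

Eᵢ/kT = 0.4608, 1.152, 1.613, 2.765, 2.995.
Z = Σ gᵢe^(−Eᵢ/kT) = 6·e^(−0.4608) + 4·e^(−1.152) + 2·e^(−1.613) + 6·e^(−2.765) + 1·e^(−2.995) = 3.785 + 1.264 + 0.3986 + 0.3779 + 0.05004 = 5.876.
⟨E⟩ = Σ EᵢPᵢ = 1.861 ε.
S/k_B = ln Z + ⟨E⟩/kT = ln(5.876) + 1.861/2.17 = 1.771 + 0.8576 = 2.6.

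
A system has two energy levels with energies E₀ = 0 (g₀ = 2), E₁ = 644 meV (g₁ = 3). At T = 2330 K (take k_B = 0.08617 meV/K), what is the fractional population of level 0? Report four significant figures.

k_BT = 0.08617 × 2330 K = 200.776 meV.
Eᵢ/kT = 0, 3.20755.
Z = Σ gᵢe^(−Eᵢ/kT) = 2·e^(−0) + 3·e^(−3.20755) = 2.00000 + 0.121367 = 2.12137.
P₀ = g₀ e^(−E₀/kT) / Z = 2.00000/2.12137 = 0.9428.

0.9428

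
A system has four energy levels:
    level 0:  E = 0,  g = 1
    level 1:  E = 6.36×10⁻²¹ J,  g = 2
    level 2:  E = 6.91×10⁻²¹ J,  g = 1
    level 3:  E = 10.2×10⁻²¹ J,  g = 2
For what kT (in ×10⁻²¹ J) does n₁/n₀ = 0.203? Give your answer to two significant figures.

2.8 ×10⁻²¹ J

n₁/n₀ = (g₁/g₀) exp[−(E₁−E₀)/kT] = 0.203.
⇒ (E₁−E₀)/kT = ln((2/1)/0.203) = ln(9.852) = 2.288.
kT = 6.36 ×10⁻²¹ J / 2.288 = 2.8 ×10⁻²¹ J.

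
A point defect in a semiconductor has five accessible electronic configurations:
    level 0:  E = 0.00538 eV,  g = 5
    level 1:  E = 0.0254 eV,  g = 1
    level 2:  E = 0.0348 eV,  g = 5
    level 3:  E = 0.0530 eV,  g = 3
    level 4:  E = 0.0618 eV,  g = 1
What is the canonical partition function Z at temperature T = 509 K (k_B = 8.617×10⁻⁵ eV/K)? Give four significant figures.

Z = 8.385

k_BT = 8.617×10⁻⁵ × 509 K = 0.0438605 eV.
Eᵢ/kT = 0.122662, 0.579109, 0.793425, 1.20838, 1.40901.
Z = Σ gᵢe^(−Eᵢ/kT) = 5·e^(−0.122662) + 1·e^(−0.579109) + 5·e^(−0.793425) + 3·e^(−1.20838) + 1·e^(−1.40901) = 4.42281 + 0.560397 + 2.26147 + 0.896042 + 0.244385 = 8.38510.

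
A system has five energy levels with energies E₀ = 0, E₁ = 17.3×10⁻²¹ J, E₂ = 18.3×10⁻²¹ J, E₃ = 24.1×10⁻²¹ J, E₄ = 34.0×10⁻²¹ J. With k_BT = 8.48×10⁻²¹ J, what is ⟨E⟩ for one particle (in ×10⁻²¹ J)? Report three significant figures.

Eᵢ/kT = 0, 2.0401, 2.1580, 2.8420, 4.0094.
Z = Σ e^(−Eᵢ/kT) = e^(−0) + e^(−2.0401) + e^(−2.1580) + e^(−2.8420) + e^(−4.0094) = 1.0000 + 0.13002 + 0.11556 + 0.058309 + 0.018144 = 1.3220.
⟨E⟩ = Σ Eᵢ e^(−Eᵢ/kT) / Z = (0·1.0000 + 17.3·0.13002 + 18.3·0.11556 + 24.1·0.058309 + 34.0·0.018144) / 1.3220 = 4.83 ×10⁻²¹ J.

4.83 ×10⁻²¹ J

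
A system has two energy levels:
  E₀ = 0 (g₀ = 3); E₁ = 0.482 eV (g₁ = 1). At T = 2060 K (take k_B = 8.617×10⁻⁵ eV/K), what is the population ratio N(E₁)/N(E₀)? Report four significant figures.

k_BT = 8.617×10⁻⁵ × 2060 K = 0.177510 eV.
n₁/n₀ = (g₁/g₀) exp[−(E₁−E₀)/kT] = (1/3) × exp(−(0.482 eV)/(0.177510 eV)) = (1/3) × exp(-2.71534) = 0.02206.

0.02206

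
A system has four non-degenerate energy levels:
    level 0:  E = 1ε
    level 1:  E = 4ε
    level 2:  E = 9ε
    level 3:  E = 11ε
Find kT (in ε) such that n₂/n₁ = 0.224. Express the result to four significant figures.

3.342 ε

n₂/n₁ = exp[−(E₂−E₁)/kT] = 0.224.
⇒ (E₂−E₁)/kT = ln(1/0.224) = ln(4.46429) = 1.49611.
kT = 5ε / 1.49611 = 3.342 ε.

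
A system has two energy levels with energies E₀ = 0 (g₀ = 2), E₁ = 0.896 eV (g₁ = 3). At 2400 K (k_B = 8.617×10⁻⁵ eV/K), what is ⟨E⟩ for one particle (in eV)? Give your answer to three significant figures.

k_BT = 8.617×10⁻⁵ × 2400 K = 0.20681 eV.
Eᵢ/kT = 0, 4.3325.
Z = Σ gᵢe^(−Eᵢ/kT) = 2·e^(−0) + 3·e^(−4.3325) = 2.0000 + 0.039404 = 2.0394.
⟨E⟩ = Σ Eᵢ gᵢe^(−Eᵢ/kT) / Z = (0·2.0000 + 0.896·0.039404) / 2.0394 = 0.0173 eV.

0.0173 eV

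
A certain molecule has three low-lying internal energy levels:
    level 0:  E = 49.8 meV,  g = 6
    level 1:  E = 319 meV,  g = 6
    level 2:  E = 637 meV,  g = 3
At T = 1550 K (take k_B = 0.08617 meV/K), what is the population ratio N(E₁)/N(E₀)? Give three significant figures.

0.133

k_BT = 0.08617 × 1550 K = 133.56 meV.
n₁/n₀ = (g₁/g₀) exp[−(E₁−E₀)/kT] = (6/6) × exp(−(269.2 meV)/(133.56 meV)) = (6/6) × exp(-2.0156) = 0.133.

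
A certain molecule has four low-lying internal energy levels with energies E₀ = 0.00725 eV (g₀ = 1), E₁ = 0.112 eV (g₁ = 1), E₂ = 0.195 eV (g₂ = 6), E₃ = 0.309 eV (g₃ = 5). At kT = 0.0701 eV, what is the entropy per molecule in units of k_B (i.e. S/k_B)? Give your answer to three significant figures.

Eᵢ/kT = 0.10342, 1.5977, 2.7817, 4.4080.
Z = Σ gᵢe^(−Eᵢ/kT) = 1·e^(−0.10342) + 1·e^(−1.5977) + 6·e^(−2.7817) + 5·e^(−4.4080) = 0.90175 + 0.20236 + 0.37160 + 0.060898 = 1.5366.
⟨E⟩ = Σ EᵢPᵢ = 0.078408 eV.
S/k_B = ln Z + ⟨E⟩/kT = ln(1.5366) + 0.078408/0.0701 = 0.42957 + 1.1185 = 1.55.

1.55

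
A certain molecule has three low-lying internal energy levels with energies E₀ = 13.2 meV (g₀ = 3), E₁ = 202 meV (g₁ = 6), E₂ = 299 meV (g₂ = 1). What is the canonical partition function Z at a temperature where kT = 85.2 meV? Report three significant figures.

Eᵢ/kT = 0.15493, 2.3709, 3.5094.
Z = Σ gᵢe^(−Eᵢ/kT) = 3·e^(−0.15493) + 6·e^(−2.3709) + 1·e^(−3.5094) = 2.5694 + 0.56038 + 0.029915 = 3.1597.

Z = 3.16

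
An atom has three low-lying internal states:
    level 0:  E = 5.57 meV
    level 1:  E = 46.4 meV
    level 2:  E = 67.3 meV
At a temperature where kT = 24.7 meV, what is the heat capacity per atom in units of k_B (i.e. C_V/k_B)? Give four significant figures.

0.6458

Eᵢ/kT = 0.225506, 1.87854, 2.72470.
Z = Σ e^(−Eᵢ/kT) = e^(−0.225506) + e^(−1.87854) + e^(−2.72470) = 0.798112 + 0.152813 + 0.0655659 = 1.01649.
⟨E⟩ = 15.6899 meV, ⟨E²⟩ = 640.172 meV².
C_V/k_B = (⟨E²⟩ − ⟨E⟩²)/(kT)² = (640.172 − 246.173)/610.090 = 0.6458.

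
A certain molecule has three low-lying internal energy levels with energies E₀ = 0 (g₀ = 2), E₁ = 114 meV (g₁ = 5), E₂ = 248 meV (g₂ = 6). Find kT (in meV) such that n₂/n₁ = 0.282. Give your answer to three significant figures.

n₂/n₁ = (g₂/g₁) exp[−(E₂−E₁)/kT] = 0.282.
⇒ (E₂−E₁)/kT = ln((6/5)/0.282) = ln(4.2553) = 1.4482.
kT = 134 meV / 1.4482 = 92.5 meV.

92.5 meV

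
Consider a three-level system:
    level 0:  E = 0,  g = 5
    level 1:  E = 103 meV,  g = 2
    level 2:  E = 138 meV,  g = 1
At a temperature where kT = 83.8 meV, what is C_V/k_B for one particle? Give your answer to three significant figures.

0.211

Eᵢ/kT = 0, 1.2291, 1.6468.
Z = Σ gᵢe^(−Eᵢ/kT) = 5·e^(−0) + 2·e^(−1.2291) + 1·e^(−1.6468) = 5.0000 + 0.58511 + 0.19267 = 5.7778.
⟨E⟩ = 15.033 meV, ⟨E²⟩ = 1709.4 meV².
C_V/k_B = (⟨E²⟩ − ⟨E⟩²)/(kT)² = (1709.4 − 225.99)/7022.4 = 0.211.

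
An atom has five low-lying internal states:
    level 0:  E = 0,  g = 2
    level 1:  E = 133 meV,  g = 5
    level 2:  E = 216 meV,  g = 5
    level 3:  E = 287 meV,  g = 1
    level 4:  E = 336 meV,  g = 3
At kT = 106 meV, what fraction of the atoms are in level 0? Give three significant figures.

0.468

Eᵢ/kT = 0, 1.2547, 2.0377, 2.7075, 3.1698.
Z = Σ gᵢe^(−Eᵢ/kT) = 2·e^(−0) + 5·e^(−1.2547) + 5·e^(−2.0377) + 1·e^(−2.7075) + 3·e^(−3.1698) = 2.0000 + 1.4258 + 0.65164 + 0.066703 + 0.12604 = 4.2702.
P₀ = g₀ e^(−E₀/kT) / Z = 2.0000/4.2702 = 0.468.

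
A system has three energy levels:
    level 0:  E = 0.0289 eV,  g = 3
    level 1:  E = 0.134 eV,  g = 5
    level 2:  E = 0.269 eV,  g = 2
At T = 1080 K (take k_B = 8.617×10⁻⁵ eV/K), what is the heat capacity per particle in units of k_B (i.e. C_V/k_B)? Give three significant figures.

0.428

k_BT = 8.617×10⁻⁵ × 1080 K = 0.093064 eV.
Eᵢ/kT = 0.31054, 1.4399, 2.8905.
Z = Σ gᵢe^(−Eᵢ/kT) = 3·e^(−0.31054) + 5·e^(−1.4399) + 2·e^(−2.8905) = 2.1992 + 1.1848 + 0.11110 = 3.4951.
⟨E⟩ = 0.072160 eV, ⟨E²⟩ = 0.0089126 eV².
C_V/k_B = (⟨E²⟩ − ⟨E⟩²)/(kT)² = (0.0089126 − 0.0052071)/0.0086609 = 0.428.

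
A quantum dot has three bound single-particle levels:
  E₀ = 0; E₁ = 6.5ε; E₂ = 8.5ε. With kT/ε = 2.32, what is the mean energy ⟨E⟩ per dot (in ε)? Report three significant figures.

Eᵢ/kT = 0, 2.8017, 3.6638.
Z = Σ e^(−Eᵢ/kT) = e^(−0) + e^(−2.8017) + e^(−3.6638) = 1.0000 + 0.060707 + 0.025635 = 1.0863.
⟨E⟩ = Σ Eᵢ e^(−Eᵢ/kT) / Z = (0·1.0000 + 6.5·0.060707 + 8.5·0.025635) / 1.0863 = 0.564 ε.

0.564 ε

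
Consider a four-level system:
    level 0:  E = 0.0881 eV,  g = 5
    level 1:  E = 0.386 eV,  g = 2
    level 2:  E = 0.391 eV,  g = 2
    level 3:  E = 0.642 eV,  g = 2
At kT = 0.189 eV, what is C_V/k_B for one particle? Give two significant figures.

0.43

Eᵢ/kT = 0.4661, 2.042, 2.069, 3.397.
Z = Σ gᵢe^(−Eᵢ/kT) = 5·e^(−0.4661) + 2·e^(−2.042) + 2·e^(−2.069) + 2·e^(−3.397) = 3.137 + 0.2595 + 0.2526 + 0.06695 = 3.716.
⟨E⟩ = 0.1395 eV, ⟨E²⟩ = 0.03478 eV².
C_V/k_B = (⟨E²⟩ − ⟨E⟩²)/(kT)² = (0.03478 − 0.01946)/0.03572 = 0.43.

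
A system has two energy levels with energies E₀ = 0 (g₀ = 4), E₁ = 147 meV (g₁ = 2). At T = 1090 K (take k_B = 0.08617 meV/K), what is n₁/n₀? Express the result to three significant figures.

k_BT = 0.08617 × 1090 K = 93.925 meV.
n₁/n₀ = (g₁/g₀) exp[−(E₁−E₀)/kT] = (2/4) × exp(−(147 meV)/(93.925 meV)) = (2/4) × exp(-1.5651) = 0.105.

0.105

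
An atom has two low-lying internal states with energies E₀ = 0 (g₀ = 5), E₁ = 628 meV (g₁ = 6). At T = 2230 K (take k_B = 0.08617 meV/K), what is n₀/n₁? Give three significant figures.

21.9

k_BT = 0.08617 × 2230 K = 192.16 meV.
n₀/n₁ = (g₀/g₁) exp[−(E₀−E₁)/kT] = (5/6) × exp(−(-628 meV)/(192.16 meV)) = (5/6) × exp(3.2681) = 21.9.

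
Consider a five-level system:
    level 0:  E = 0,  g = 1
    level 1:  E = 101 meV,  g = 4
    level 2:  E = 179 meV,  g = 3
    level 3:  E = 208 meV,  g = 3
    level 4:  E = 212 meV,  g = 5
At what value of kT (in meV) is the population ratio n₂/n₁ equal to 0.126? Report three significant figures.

n₂/n₁ = (g₂/g₁) exp[−(E₂−E₁)/kT] = 0.126.
⇒ (E₂−E₁)/kT = ln((3/4)/0.126) = ln(5.9524) = 1.7838.
kT = 78 meV / 1.7838 = 43.7 meV.

43.7 meV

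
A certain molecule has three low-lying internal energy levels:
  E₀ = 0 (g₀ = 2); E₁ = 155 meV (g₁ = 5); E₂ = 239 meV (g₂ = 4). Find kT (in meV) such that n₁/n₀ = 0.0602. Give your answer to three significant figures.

41.6 meV

n₁/n₀ = (g₁/g₀) exp[−(E₁−E₀)/kT] = 0.0602.
⇒ (E₁−E₀)/kT = ln((5/2)/0.0602) = ln(41.528) = 3.7264.
kT = 155 meV / 3.7264 = 41.6 meV.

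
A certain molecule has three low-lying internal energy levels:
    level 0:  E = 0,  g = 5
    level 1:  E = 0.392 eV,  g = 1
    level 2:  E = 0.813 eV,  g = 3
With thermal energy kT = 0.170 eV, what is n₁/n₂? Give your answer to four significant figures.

3.966

n₁/n₂ = (g₁/g₂) exp[−(E₁−E₂)/kT] = (1/3) × exp(−(-0.421 eV)/(0.170 eV)) = (1/3) × exp(2.47647) = 3.966.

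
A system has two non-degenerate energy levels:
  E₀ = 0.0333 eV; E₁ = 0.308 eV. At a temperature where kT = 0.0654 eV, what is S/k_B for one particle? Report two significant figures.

Eᵢ/kT = 0.5092, 4.709.
Z = Σ e^(−Eᵢ/kT) = e^(−0.5092) + e^(−4.709) = 0.6010 + 0.009014 = 0.6100.
⟨E⟩ = Σ EᵢPᵢ = 0.03736 eV.
S/k_B = ln Z + ⟨E⟩/kT = ln(0.6100) + 0.03736/0.0654 = -0.4943 + 0.5713 = 0.077.

0.077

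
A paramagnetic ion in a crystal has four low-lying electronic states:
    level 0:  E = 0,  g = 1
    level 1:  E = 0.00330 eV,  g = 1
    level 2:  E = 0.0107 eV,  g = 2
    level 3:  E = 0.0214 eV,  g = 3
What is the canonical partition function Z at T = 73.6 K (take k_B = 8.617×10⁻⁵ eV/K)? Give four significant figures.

Z = 2.067

k_BT = 8.617×10⁻⁵ × 73.6 K = 0.00634211 eV.
Eᵢ/kT = 0, 0.520332, 1.68714, 3.37427.
Z = Σ gᵢe^(−Eᵢ/kT) = 1·e^(−0) + 1·e^(−0.520332) + 2·e^(−1.68714) + 3·e^(−3.37427) = 1.00000 + 0.594323 + 0.370096 + 0.102729 = 2.06715.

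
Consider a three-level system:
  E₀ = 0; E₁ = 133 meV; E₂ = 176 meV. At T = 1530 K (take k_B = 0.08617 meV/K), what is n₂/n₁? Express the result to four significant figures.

k_BT = 0.08617 × 1530 K = 131.840 meV.
n₂/n₁ = exp[−(E₂−E₁)/kT] = exp(−(43 meV)/(131.840 meV)) = exp(-0.326153) = 0.7217.

0.7217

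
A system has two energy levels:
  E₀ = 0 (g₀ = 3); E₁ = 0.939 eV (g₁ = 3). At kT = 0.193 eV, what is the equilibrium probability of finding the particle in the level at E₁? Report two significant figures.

Eᵢ/kT = 0, 4.865.
Z = Σ gᵢe^(−Eᵢ/kT) = 3·e^(−0) + 3·e^(−4.865) = 3.000 + 0.02314 = 3.023.
P₁ = g₁ e^(−E₁/kT) / Z = 0.02314/3.023 = 0.0077.

0.0077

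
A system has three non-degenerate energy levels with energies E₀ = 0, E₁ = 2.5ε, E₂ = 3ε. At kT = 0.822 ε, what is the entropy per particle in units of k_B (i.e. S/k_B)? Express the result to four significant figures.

0.2949

Eᵢ/kT = 0, 3.04136, 3.64964.
Z = Σ e^(−Eᵢ/kT) = e^(−0) + e^(−3.04136) + e^(−3.64964) = 1.00000 + 0.0477699 + 0.0260005 = 1.07377.
⟨E⟩ = Σ EᵢPᵢ = 0.183863 ε.
S/k_B = ln Z + ⟨E⟩/kT = ln(1.07377) + 0.183863/0.822 = 0.0711758 + 0.223678 = 0.2949.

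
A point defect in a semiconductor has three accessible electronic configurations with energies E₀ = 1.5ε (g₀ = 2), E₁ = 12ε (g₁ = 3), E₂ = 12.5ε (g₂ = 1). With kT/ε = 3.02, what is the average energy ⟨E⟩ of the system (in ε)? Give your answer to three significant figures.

Eᵢ/kT = 0.49669, 3.9735, 4.1391.
Z = Σ gᵢe^(−Eᵢ/kT) = 2·e^(−0.49669) + 3·e^(−3.9735) + 1·e^(−4.1391) = 1.2171 + 0.056422 + 0.015937 = 1.2895.
⟨E⟩ = Σ Eᵢ gᵢe^(−Eᵢ/kT) / Z = (1.5·1.2171 + 12·0.056422 + 12.5·0.015937) / 1.2895 = 2.10 ε.

2.10 ε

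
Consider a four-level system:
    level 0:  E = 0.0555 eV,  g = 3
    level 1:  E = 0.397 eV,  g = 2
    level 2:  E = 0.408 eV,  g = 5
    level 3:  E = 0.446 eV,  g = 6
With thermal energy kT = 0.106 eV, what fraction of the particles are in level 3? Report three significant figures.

Eᵢ/kT = 0.52358, 3.7453, 3.8491, 4.2075.
Z = Σ gᵢe^(−Eᵢ/kT) = 3·e^(−0.52358) + 2·e^(−3.7453) + 5·e^(−3.8491) + 6·e^(−4.2075) = 1.7772 + 0.047257 + 0.10649 + 0.089301 = 2.0202.
P₃ = g₃ e^(−E₃/kT) / Z = 0.089301/2.0202 = 0.0442.

0.0442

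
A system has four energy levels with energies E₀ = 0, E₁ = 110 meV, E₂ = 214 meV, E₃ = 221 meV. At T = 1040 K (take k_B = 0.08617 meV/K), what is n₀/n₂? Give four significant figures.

10.89

k_BT = 0.08617 × 1040 K = 89.6168 meV.
n₀/n₂ = exp[−(E₀−E₂)/kT] = exp(−(-214 meV)/(89.6168 meV)) = exp(2.38795) = 10.89.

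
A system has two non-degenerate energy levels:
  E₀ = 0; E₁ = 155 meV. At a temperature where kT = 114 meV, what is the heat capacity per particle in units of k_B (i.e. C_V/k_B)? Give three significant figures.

0.301

Eᵢ/kT = 0, 1.3596.
Z = Σ e^(−Eᵢ/kT) = e^(−0) + e^(−1.3596) = 1.0000 + 0.25676 = 1.2568.
⟨E⟩ = 31.666 meV, ⟨E²⟩ = 4908.2 meV².
C_V/k_B = (⟨E²⟩ − ⟨E⟩²)/(kT)² = (4908.2 − 1002.7)/12996 = 0.301.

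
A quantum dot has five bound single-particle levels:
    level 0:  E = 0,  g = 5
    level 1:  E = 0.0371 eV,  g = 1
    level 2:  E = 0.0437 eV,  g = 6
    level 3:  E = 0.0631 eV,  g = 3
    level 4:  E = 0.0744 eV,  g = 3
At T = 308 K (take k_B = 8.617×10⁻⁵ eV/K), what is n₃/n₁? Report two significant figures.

1.1

k_BT = 8.617×10⁻⁵ × 308 K = 0.02654 eV.
n₃/n₁ = (g₃/g₁) exp[−(E₃−E₁)/kT] = (3/1) × exp(−(0.0260 eV)/(0.02654 eV)) = (3/1) × exp(-0.9797) = 1.1.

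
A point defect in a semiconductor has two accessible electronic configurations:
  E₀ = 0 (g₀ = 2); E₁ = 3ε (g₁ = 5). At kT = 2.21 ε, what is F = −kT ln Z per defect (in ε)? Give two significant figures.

Eᵢ/kT = 0, 1.357.
Z = Σ gᵢe^(−Eᵢ/kT) = 2·e^(−0) + 5·e^(−1.357) = 2.000 + 1.287 = 3.287.
F = −kT ln Z = −2.21 × ln(3.287) = −2.21 × 1.190 = -2.6 ε.

-2.6 ε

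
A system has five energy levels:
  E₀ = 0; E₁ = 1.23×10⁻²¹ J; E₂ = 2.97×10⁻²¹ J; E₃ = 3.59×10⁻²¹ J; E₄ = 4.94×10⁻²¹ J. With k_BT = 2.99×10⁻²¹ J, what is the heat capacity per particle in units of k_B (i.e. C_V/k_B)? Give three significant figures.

Eᵢ/kT = 0, 0.41137, 0.99331, 1.2007, 1.6522.
Z = Σ e^(−Eᵢ/kT) = e^(−0) + e^(−0.41137) + e^(−0.99331) + e^(−1.2007) + e^(−1.6522) = 1.0000 + 0.66274 + 0.37035 + 0.30098 + 0.19163 = 2.5257.
⟨E⟩ = 1.5609, ⟨E²⟩ = 5.0778.
C_V/k_B = (⟨E²⟩ − ⟨E⟩²)/(kT)² = (5.0778 − 2.4364)/8.9401 = 0.295.

0.295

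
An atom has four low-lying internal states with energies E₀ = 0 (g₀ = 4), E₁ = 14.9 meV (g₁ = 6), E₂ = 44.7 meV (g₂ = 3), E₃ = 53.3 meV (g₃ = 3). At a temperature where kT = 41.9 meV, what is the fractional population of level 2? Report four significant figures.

0.1024

Eᵢ/kT = 0, 0.355609, 1.06683, 1.27208.
Z = Σ gᵢe^(−Eᵢ/kT) = 4·e^(−0) + 6·e^(−0.355609) + 3·e^(−1.06683) + 3·e^(−1.27208) = 4.00000 + 4.20448 + 1.03229 + 0.840744 = 10.0775.
P₂ = g₂ e^(−E₂/kT) / Z = 1.03229/10.0775 = 0.1024.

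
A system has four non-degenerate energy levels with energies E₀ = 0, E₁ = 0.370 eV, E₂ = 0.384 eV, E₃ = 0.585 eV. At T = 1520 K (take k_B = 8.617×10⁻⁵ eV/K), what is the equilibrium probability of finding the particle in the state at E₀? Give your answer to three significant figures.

0.890

k_BT = 8.617×10⁻⁵ × 1520 K = 0.13098 eV.
Eᵢ/kT = 0, 2.8249, 2.9317, 4.4663.
Z = Σ e^(−Eᵢ/kT) = e^(−0) + e^(−2.8249) + e^(−2.9317) + e^(−4.4663) = 1.0000 + 0.059315 + 0.053306 + 0.011490 = 1.1241.
P₀ = e^(−E₀/kT) / Z = 1.0000/1.1241 = 0.890.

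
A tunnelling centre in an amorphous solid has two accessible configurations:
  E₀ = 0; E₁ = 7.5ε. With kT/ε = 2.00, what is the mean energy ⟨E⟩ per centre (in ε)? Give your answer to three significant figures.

Eᵢ/kT = 0, 3.7500.
Z = Σ e^(−Eᵢ/kT) = e^(−0) + e^(−3.7500) = 1.0000 + 0.023518 = 1.0235.
⟨E⟩ = Σ Eᵢ e^(−Eᵢ/kT) / Z = (0·1.0000 + 7.5·0.023518) / 1.0235 = 0.172 ε.

0.172 ε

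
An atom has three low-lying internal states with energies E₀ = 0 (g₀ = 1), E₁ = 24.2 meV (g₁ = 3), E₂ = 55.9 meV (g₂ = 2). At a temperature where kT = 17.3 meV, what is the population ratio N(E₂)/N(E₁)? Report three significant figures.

n₂/n₁ = (g₂/g₁) exp[−(E₂−E₁)/kT] = (2/3) × exp(−(31.7 meV)/(17.3 meV)) = (2/3) × exp(-1.8324) = 0.107.

0.107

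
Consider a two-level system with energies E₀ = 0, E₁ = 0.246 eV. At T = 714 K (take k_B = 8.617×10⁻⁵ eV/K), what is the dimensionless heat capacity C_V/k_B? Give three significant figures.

0.283

k_BT = 8.617×10⁻⁵ × 714 K = 0.061525 eV.
Eᵢ/kT = 0, 3.9984.
Z = Σ e^(−Eᵢ/kT) = e^(−0) + e^(−3.9984) = 1.0000 + 0.018345 = 1.0183.
⟨E⟩ = 0.0044318 eV, ⟨E²⟩ = 0.0010902 eV².
C_V/k_B = (⟨E²⟩ − ⟨E⟩²)/(kT)² = (0.0010902 − 0.000019641)/0.0037853 = 0.283.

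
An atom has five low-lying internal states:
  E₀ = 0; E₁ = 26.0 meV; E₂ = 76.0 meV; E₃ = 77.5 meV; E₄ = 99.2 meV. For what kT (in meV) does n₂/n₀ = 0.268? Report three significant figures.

n₂/n₀ = exp[−(E₂−E₀)/kT] = 0.268.
⇒ (E₂−E₀)/kT = ln(1/0.268) = ln(3.7313) = 1.3168.
kT = 76.0 meV / 1.3168 = 57.7 meV.

57.7 meV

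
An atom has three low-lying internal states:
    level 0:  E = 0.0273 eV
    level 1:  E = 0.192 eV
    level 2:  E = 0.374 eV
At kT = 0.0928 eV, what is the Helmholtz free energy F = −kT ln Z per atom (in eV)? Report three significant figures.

0.0109 eV

Eᵢ/kT = 0.29418, 2.0690, 4.0302.
Z = Σ e^(−Eᵢ/kT) = e^(−0.29418) + e^(−2.0690) + e^(−4.0302) = 0.74514 + 0.12631 + 0.017771 = 0.88922.
F = −kT ln Z = −0.0928 × ln(0.88922) = −0.0928 × -0.11741 = 0.0109 eV.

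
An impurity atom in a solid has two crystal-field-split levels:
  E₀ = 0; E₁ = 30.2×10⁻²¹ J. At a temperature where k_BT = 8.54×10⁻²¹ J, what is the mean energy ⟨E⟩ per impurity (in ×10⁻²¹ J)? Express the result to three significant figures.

0.855 ×10⁻²¹ J

Eᵢ/kT = 0, 3.5363.
Z = Σ e^(−Eᵢ/kT) = e^(−0) + e^(−3.5363) = 1.0000 + 0.029121 = 1.0291.
⟨E⟩ = Σ Eᵢ e^(−Eᵢ/kT) / Z = (0·1.0000 + 30.2·0.029121) / 1.0291 = 0.855 ×10⁻²¹ J.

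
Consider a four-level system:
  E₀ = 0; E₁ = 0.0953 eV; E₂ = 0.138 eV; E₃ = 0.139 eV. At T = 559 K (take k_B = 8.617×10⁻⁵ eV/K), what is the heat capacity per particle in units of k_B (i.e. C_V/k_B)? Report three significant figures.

k_BT = 8.617×10⁻⁵ × 559 K = 0.048169 eV.
Eᵢ/kT = 0, 1.9785, 2.8649, 2.8857.
Z = Σ e^(−Eᵢ/kT) = e^(−0) + e^(−1.9785) + e^(−2.8649) + e^(−2.8857) = 1.0000 + 0.13828 + 0.056989 + 0.055816 = 1.2511.
⟨E⟩ = 0.023021 eV, ⟨E²⟩ = 0.0027333 eV².
C_V/k_B = (⟨E²⟩ − ⟨E⟩²)/(kT)² = (0.0027333 − 0.00052997)/0.0023203 = 0.950.

0.950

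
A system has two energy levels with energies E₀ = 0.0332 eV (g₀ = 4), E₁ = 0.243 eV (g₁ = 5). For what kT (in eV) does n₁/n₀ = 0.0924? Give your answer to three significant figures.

n₁/n₀ = (g₁/g₀) exp[−(E₁−E₀)/kT] = 0.0924.
⇒ (E₁−E₀)/kT = ln((5/4)/0.0924) = ln(13.528) = 2.6048.
kT = 0.2098 eV / 2.6048 = 0.0805 eV.

0.0805 eV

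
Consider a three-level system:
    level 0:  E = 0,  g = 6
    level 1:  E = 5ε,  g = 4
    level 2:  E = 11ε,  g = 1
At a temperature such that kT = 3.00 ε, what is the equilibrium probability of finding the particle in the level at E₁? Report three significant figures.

Eᵢ/kT = 0, 1.6667, 3.6667.
Z = Σ gᵢe^(−Eᵢ/kT) = 6·e^(−0) + 4·e^(−1.6667) + 1·e^(−3.6667) = 6.0000 + 0.75548 + 0.025561 = 6.7810.
P₁ = g₁ e^(−E₁/kT) / Z = 0.75548/6.7810 = 0.111.

0.111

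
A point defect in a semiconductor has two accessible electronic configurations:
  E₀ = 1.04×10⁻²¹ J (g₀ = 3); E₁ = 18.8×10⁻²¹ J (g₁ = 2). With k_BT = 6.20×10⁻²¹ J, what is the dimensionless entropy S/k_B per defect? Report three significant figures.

1.24

Eᵢ/kT = 0.16774, 3.0323.
Z = Σ gᵢe^(−Eᵢ/kT) = 3·e^(−0.16774) + 2·e^(−3.0323) = 2.5367 + 0.096409 = 2.6331.
⟨E⟩ = Σ EᵢPᵢ = 1.6903 ×10⁻²¹ J.
S/k_B = ln Z + ⟨E⟩/kT = ln(2.6331) + 1.6903/6.20 = 0.96816 + 0.27263 = 1.24.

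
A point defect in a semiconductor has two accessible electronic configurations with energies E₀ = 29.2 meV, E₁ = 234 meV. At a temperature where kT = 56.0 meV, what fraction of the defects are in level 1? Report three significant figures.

0.0252

Eᵢ/kT = 0.52143, 4.1786.
Z = Σ e^(−Eᵢ/kT) = e^(−0.52143) + e^(−4.1786) = 0.59367 + 0.015320 = 0.60899.
P₁ = e^(−E₁/kT) / Z = 0.015320/0.60899 = 0.0252.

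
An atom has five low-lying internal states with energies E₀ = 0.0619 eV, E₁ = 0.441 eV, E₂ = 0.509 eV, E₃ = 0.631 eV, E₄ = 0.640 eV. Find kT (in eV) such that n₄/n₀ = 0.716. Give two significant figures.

n₄/n₀ = exp[−(E₄−E₀)/kT] = 0.716.
⇒ (E₄−E₀)/kT = ln(1/0.716) = ln(1.397) = 0.3343.
kT = 0.5781 eV / 0.3343 = 1.7 eV.

1.7 eV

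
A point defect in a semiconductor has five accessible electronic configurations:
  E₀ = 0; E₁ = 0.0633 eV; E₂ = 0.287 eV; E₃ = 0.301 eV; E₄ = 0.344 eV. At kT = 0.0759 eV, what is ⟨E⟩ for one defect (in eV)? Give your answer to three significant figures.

0.0292 eV

Eᵢ/kT = 0, 0.83399, 3.7813, 3.9657, 4.5323.
Z = Σ e^(−Eᵢ/kT) = e^(−0) + e^(−0.83399) + e^(−3.7813) + e^(−3.9657) + e^(−4.5323) = 1.0000 + 0.43431 + 0.022793 + 0.018955 + 0.010756 = 1.4868.
⟨E⟩ = Σ Eᵢ e^(−Eᵢ/kT) / Z = (0·1.0000 + 0.0633·0.43431 + 0.287·0.022793 + 0.301·0.018955 + 0.344·0.010756) / 1.4868 = 0.0292 eV.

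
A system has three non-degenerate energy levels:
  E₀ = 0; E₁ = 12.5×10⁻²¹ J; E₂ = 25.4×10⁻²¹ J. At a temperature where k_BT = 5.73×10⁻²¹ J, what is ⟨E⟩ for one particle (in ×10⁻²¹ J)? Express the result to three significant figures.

Eᵢ/kT = 0, 2.1815, 4.4328.
Z = Σ e^(−Eᵢ/kT) = e^(−0) + e^(−2.1815) + e^(−4.4328) = 1.0000 + 0.11287 + 0.011881 = 1.1248.
⟨E⟩ = Σ Eᵢ e^(−Eᵢ/kT) / Z = (0·1.0000 + 12.5·0.11287 + 25.4·0.011881) / 1.1248 = 1.52 ×10⁻²¹ J.

1.52 ×10⁻²¹ J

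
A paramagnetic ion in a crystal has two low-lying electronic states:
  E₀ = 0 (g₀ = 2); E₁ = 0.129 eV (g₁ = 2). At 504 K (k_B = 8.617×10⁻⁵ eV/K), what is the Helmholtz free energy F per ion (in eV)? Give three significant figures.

k_BT = 8.617×10⁻⁵ × 504 K = 0.043430 eV.
Eᵢ/kT = 0, 2.9703.
Z = Σ gᵢe^(−Eᵢ/kT) = 2·e^(−0) + 2·e^(−2.9703) = 2.0000 + 0.10258 = 2.1026.
F = −kT ln Z = −0.043430 × ln(2.1026) = −0.043430 × 0.74317 = -0.0323 eV.

-0.0323 eV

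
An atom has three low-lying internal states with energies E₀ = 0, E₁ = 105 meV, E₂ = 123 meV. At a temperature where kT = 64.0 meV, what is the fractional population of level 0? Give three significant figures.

0.746

Eᵢ/kT = 0, 1.6406, 1.9219.
Z = Σ e^(−Eᵢ/kT) = e^(−0) + e^(−1.6406) + e^(−1.9219) = 1.0000 + 0.19386 + 0.14633 = 1.3402.
P₀ = e^(−E₀/kT) / Z = 1.0000/1.3402 = 0.746.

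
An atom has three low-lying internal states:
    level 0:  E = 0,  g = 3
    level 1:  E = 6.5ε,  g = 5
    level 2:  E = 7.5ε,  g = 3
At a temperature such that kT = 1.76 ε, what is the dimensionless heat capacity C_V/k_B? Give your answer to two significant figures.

0.74

Eᵢ/kT = 0, 3.693, 4.261.
Z = Σ gᵢe^(−Eᵢ/kT) = 3·e^(−0) + 5·e^(−3.693) + 3·e^(−4.261) = 3.000 + 0.1245 + 0.04232 = 3.167.
⟨E⟩ = 0.3557 ε, ⟨E²⟩ = 2.413 ε².
C_V/k_B = (⟨E²⟩ − ⟨E⟩²)/(kT)² = (2.413 − 0.1265)/3.098 = 0.74.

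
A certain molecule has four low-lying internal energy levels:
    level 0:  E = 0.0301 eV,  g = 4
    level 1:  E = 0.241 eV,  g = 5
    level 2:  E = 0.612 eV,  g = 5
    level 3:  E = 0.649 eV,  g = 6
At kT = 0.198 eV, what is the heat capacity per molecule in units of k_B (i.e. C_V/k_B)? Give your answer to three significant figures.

Eᵢ/kT = 0.15202, 1.2172, 3.0909, 3.2778.
Z = Σ gᵢe^(−Eᵢ/kT) = 4·e^(−0.15202) + 5·e^(−1.2172) + 5·e^(−3.0909) + 6·e^(−3.2778) = 3.4359 + 1.4803 + 0.22731 + 0.22627 = 5.3698.
⟨E⟩ = 0.13895 eV, ⟨E²⟩ = 0.050194 eV².
C_V/k_B = (⟨E²⟩ − ⟨E⟩²)/(kT)² = (0.050194 − 0.019307)/0.039204 = 0.788.

0.788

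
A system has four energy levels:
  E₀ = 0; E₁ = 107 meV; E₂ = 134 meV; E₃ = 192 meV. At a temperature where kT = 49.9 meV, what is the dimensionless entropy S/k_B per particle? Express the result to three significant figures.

0.616

Eᵢ/kT = 0, 2.1443, 2.6854, 3.8477.
Z = Σ e^(−Eᵢ/kT) = e^(−0) + e^(−2.1443) + e^(−2.6854) + e^(−3.8477) = 1.0000 + 0.11715 + 0.068194 + 0.021329 = 1.2067.
⟨E⟩ = Σ EᵢPᵢ = 21.354 meV.
S/k_B = ln Z + ⟨E⟩/kT = ln(1.2067) + 21.354/49.9 = 0.18789 + 0.42794 = 0.616.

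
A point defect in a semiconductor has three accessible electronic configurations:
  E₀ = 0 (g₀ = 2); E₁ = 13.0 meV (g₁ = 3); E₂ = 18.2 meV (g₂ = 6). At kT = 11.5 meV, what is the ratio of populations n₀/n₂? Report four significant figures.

n₀/n₂ = (g₀/g₂) exp[−(E₀−E₂)/kT] = (2/6) × exp(−(-18.2 meV)/(11.5 meV)) = (2/6) × exp(1.58261) = 1.623.

1.623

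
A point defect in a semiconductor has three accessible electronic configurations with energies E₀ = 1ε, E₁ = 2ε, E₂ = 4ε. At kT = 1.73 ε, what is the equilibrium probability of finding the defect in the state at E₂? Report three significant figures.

Eᵢ/kT = 0.57803, 1.1561, 2.3121.
Z = Σ e^(−Eᵢ/kT) = e^(−0.57803) + e^(−1.1561) + e^(−2.3121) = 0.56100 + 0.31471 + 0.099053 = 0.97476.
P₂ = e^(−E₂/kT) / Z = 0.099053/0.97476 = 0.102.

0.102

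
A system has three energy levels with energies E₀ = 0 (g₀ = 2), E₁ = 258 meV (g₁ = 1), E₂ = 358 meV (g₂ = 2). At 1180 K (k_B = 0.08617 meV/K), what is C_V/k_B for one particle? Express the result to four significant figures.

0.5444

k_BT = 0.08617 × 1180 K = 101.681 meV.
Eᵢ/kT = 0, 2.53735, 3.52082.
Z = Σ gᵢe^(−Eᵢ/kT) = 2·e^(−0) + 1·e^(−2.53735) + 2·e^(−3.52082) = 2.00000 + 0.0790757 + 0.0591503 = 2.13823.
⟨E⟩ = 19.4447 meV, ⟨E²⟩ = 6007.09 meV².
C_V/k_B = (⟨E²⟩ − ⟨E⟩²)/(kT)² = (6007.09 − 378.096)/10339.0 = 0.5444.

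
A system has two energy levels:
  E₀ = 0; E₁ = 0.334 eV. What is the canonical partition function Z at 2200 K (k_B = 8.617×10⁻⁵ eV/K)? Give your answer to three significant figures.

Z = 1.17

k_BT = 8.617×10⁻⁵ × 2200 K = 0.18957 eV.
Eᵢ/kT = 0, 1.7619.
Z = Σ e^(−Eᵢ/kT) = e^(−0) + e^(−1.7619) = 1.0000 + 0.17172 = 1.1717.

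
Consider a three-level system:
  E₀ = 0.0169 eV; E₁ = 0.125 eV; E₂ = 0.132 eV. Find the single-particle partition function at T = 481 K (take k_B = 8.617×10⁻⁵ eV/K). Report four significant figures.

Z = 0.7555

k_BT = 8.617×10⁻⁵ × 481 K = 0.0414478 eV.
Eᵢ/kT = 0.407742, 3.01584, 3.18473.
Z = Σ e^(−Eᵢ/kT) = e^(−0.407742) + e^(−3.01584) + e^(−3.18473) = 0.665150 + 0.0490047 + 0.0413894 = 0.755544.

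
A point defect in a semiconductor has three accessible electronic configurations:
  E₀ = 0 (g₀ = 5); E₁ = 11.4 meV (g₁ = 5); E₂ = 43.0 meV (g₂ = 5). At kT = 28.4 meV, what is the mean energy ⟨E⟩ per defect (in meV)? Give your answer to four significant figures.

9.046 meV

Eᵢ/kT = 0, 0.401408, 1.51408.
Z = Σ gᵢe^(−Eᵢ/kT) = 5·e^(−0) + 5·e^(−0.401408) + 5·e^(−1.51408) = 5.00000 + 3.34688 + 1.10005 = 9.44693.
⟨E⟩ = Σ Eᵢ gᵢe^(−Eᵢ/kT) / Z = (0·5.00000 + 11.4·3.34688 + 43.0·1.10005) / 9.44693 = 9.046 meV.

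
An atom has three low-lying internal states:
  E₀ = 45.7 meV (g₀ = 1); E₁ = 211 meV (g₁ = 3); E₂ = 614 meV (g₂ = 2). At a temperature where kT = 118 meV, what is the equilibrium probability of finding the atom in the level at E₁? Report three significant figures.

Eᵢ/kT = 0.38729, 1.7881, 5.2034.
Z = Σ gᵢe^(−Eᵢ/kT) = 1·e^(−0.38729) + 3·e^(−1.7881) + 2·e^(−5.2034) = 0.67889 + 0.50183 + 0.010996 = 1.1917.
P₁ = g₁ e^(−E₁/kT) / Z = 0.50183/1.1917 = 0.421.

0.421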